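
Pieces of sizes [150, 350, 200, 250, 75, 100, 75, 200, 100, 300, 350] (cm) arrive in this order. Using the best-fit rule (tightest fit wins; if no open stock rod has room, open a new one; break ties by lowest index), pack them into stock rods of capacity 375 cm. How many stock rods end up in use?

7

  150 → stock rod 1 (new)  [load 150/375]
  350 → stock rod 2 (new)  [load 350/375]
  200 → stock rod 1  [load 350/375]
  250 → stock rod 3 (new)  [load 250/375]
  75 → stock rod 3  [load 325/375]
  100 → stock rod 4 (new)  [load 100/375]
  75 → stock rod 4  [load 175/375]
  200 → stock rod 4  [load 375/375]
  100 → stock rod 5 (new)  [load 100/375]
  300 → stock rod 6 (new)  [load 300/375]
  350 → stock rod 7 (new)  [load 350/375]
7 stock rods opened.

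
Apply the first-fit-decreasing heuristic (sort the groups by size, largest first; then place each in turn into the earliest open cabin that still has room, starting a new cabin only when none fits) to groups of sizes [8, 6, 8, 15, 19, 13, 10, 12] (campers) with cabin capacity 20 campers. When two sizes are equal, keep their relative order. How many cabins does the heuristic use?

5

Sorted descending: 19, 15, 13, 12, 10, 8, 8, 6.
  19 → cabin 1 (new)  [load 19/20]
  15 → cabin 2 (new)  [load 15/20]
  13 → cabin 3 (new)  [load 13/20]
  12 → cabin 4 (new)  [load 12/20]
  10 → cabin 5 (new)  [load 10/20]
  8 → cabin 4  [load 20/20]
  8 → cabin 5  [load 18/20]
  6 → cabin 3  [load 19/20]
5 cabins opened.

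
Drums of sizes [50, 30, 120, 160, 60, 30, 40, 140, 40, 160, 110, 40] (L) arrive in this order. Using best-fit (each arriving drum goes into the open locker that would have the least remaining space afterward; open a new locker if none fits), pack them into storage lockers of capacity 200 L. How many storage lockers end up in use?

  50 → locker 1 (new)  [load 50/200]
  30 → locker 1  [load 80/200]
  120 → locker 1  [load 200/200]
  160 → locker 2 (new)  [load 160/200]
  60 → locker 3 (new)  [load 60/200]
  30 → locker 2  [load 190/200]
  40 → locker 3  [load 100/200]
  140 → locker 4 (new)  [load 140/200]
  40 → locker 4  [load 180/200]
  160 → locker 5 (new)  [load 160/200]
  110 → locker 6 (new)  [load 110/200]
  40 → locker 5  [load 200/200]
6 storage lockers opened.

6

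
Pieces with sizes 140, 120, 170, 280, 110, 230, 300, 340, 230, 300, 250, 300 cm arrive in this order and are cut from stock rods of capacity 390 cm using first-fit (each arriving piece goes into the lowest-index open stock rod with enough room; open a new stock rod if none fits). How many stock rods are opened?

  140 → stock rod 1 (new)  [load 140/390]
  120 → stock rod 1  [load 260/390]
  170 → stock rod 2 (new)  [load 170/390]
  280 → stock rod 3 (new)  [load 280/390]
  110 → stock rod 1  [load 370/390]
  230 → stock rod 4 (new)  [load 230/390]
  300 → stock rod 5 (new)  [load 300/390]
  340 → stock rod 6 (new)  [load 340/390]
  230 → stock rod 7 (new)  [load 230/390]
  300 → stock rod 8 (new)  [load 300/390]
  250 → stock rod 9 (new)  [load 250/390]
  300 → stock rod 10 (new)  [load 300/390]
10 stock rods opened.

10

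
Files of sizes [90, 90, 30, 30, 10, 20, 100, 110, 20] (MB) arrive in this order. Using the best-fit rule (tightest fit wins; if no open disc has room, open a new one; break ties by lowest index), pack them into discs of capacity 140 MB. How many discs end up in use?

  90 → disc 1 (new)  [load 90/140]
  90 → disc 2 (new)  [load 90/140]
  30 → disc 1  [load 120/140]
  30 → disc 2  [load 120/140]
  10 → disc 1  [load 130/140]
  20 → disc 2  [load 140/140]
  100 → disc 3 (new)  [load 100/140]
  110 → disc 4 (new)  [load 110/140]
  20 → disc 4  [load 130/140]
4 discs opened.

4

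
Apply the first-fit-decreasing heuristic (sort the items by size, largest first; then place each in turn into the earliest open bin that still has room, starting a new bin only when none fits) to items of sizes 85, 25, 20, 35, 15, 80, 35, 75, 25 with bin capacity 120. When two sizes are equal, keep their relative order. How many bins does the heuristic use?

Sorted descending: 85, 80, 75, 35, 35, 25, 25, 20, 15.
  85 → bin 1 (new)  [load 85/120]
  80 → bin 2 (new)  [load 80/120]
  75 → bin 3 (new)  [load 75/120]
  35 → bin 1  [load 120/120]
  35 → bin 2  [load 115/120]
  25 → bin 3  [load 100/120]
  25 → bin 4 (new)  [load 25/120]
  20 → bin 3  [load 120/120]
  15 → bin 4  [load 40/120]
4 bins opened.

4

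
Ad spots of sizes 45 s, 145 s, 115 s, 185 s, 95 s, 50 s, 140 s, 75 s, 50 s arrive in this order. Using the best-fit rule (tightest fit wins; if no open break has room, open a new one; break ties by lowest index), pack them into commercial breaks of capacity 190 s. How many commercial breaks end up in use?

  45 → break 1 (new)  [load 45/190]
  145 → break 1  [load 190/190]
  115 → break 2 (new)  [load 115/190]
  185 → break 3 (new)  [load 185/190]
  95 → break 4 (new)  [load 95/190]
  50 → break 2  [load 165/190]
  140 → break 5 (new)  [load 140/190]
  75 → break 4  [load 170/190]
  50 → break 5  [load 190/190]
5 commercial breaks opened.

5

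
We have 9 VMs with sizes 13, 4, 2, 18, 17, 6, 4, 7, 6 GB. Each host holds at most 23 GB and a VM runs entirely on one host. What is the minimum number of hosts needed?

Total = 18 + 17 + 13 + 7 + 6 + 6 + 4 + 4 + 2 = 77 GB.
Lower bound: ⌈77/23⌉ = 4 hosts.
A packing using 4 hosts:
  host 1: 18 + 4 = 22
  host 2: 17 + 6 = 23
  host 3: 13 + 7 + 2 = 22
  host 4: 6 + 4 = 10
This matches the lower bound, so 4 is optimal.

4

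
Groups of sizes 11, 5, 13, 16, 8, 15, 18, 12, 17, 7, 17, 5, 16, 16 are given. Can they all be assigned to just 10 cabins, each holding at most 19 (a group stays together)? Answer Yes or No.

No

Total = 176; ⌈176/19⌉ = 10.
The bound of 10 does not rule out 10, but exhaustive search shows no assignment into 10 cabins of capacity 19 exists — the minimum is 11.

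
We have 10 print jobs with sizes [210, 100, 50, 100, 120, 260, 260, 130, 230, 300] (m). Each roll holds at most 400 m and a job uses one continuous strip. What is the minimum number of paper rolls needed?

5

Total = 300 + 260 + 260 + 230 + 210 + 130 + 120 + 100 + 100 + 50 = 1760 m.
Lower bound: ⌈1760/400⌉ = 5 paper rolls.
A packing using 5 paper rolls:
  roll 1: 300 + 100 = 400
  roll 2: 260 + 130 = 390
  roll 3: 260 + 120 = 380
  roll 4: 230 + 100 + 50 = 380
  roll 5: 210 = 210
This matches the lower bound, so 5 is optimal.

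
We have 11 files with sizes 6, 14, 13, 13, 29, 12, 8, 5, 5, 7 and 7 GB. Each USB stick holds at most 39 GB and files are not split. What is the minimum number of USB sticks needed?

Total = 29 + 14 + 13 + 13 + 12 + 8 + 7 + 7 + 6 + 5 + 5 = 119 GB.
Lower bound: ⌈119/39⌉ = 4 USB sticks.
A packing using 4 USB sticks:
  USB stick 1: 29 + 8 = 37
  USB stick 2: 14 + 13 + 12 = 39
  USB stick 3: 13 + 7 + 7 + 6 + 5 = 38
  USB stick 4: 5 = 5
This matches the lower bound, so 4 is optimal.

4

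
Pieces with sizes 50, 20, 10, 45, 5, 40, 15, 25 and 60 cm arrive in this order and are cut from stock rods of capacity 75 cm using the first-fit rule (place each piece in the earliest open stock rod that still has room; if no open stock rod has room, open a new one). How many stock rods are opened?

4

  50 → stock rod 1 (new)  [load 50/75]
  20 → stock rod 1  [load 70/75]
  10 → stock rod 2 (new)  [load 10/75]
  45 → stock rod 2  [load 55/75]
  5 → stock rod 1  [load 75/75]
  40 → stock rod 3 (new)  [load 40/75]
  15 → stock rod 2  [load 70/75]
  25 → stock rod 3  [load 65/75]
  60 → stock rod 4 (new)  [load 60/75]
4 stock rods opened.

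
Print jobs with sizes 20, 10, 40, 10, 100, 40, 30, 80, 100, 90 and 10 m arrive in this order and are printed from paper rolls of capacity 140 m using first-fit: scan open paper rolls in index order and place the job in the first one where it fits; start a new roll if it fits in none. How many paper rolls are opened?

5

  20 → roll 1 (new)  [load 20/140]
  10 → roll 1  [load 30/140]
  40 → roll 1  [load 70/140]
  10 → roll 1  [load 80/140]
  100 → roll 2 (new)  [load 100/140]
  40 → roll 1  [load 120/140]
  30 → roll 2  [load 130/140]
  80 → roll 3 (new)  [load 80/140]
  100 → roll 4 (new)  [load 100/140]
  90 → roll 5 (new)  [load 90/140]
  10 → roll 1  [load 130/140]
5 paper rolls opened.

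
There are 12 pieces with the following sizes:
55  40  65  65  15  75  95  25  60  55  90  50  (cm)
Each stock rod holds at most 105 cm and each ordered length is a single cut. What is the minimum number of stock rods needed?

Total = 95 + 90 + 75 + 65 + 65 + 60 + 55 + 55 + 50 + 40 + 25 + 15 = 690 cm.
Lower bound: ⌈690/105⌉ = 7 stock rods.
Also, 8 pieces each exceed 105/2 cm, and no two of those can share a stock rod, so at least 8 stock rods are needed.
A packing using 8 stock rods:
  stock rod 1: 95 = 95
  stock rod 2: 90 + 15 = 105
  stock rod 3: 75 + 25 = 100
  stock rod 4: 65 + 40 = 105
  stock rod 5: 65 = 65
  stock rod 6: 60 = 60
  stock rod 7: 55 + 50 = 105
  stock rod 8: 55 = 55
This matches the lower bound, so 8 is optimal.

8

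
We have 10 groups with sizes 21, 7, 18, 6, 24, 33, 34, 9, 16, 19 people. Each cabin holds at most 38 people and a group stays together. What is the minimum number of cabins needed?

6

Total = 34 + 33 + 24 + 21 + 19 + 18 + 16 + 9 + 7 + 6 = 187 people.
Lower bound: ⌈187/38⌉ = 5 cabins.
A packing using 6 cabins:
  cabin 1: 34 = 34
  cabin 2: 33 = 33
  cabin 3: 24 + 9 = 33
  cabin 4: 21 + 16 = 37
  cabin 5: 19 + 18 = 37
  cabin 6: 7 + 6 = 13
No arrangement into 5 cabins stays within capacity, so 6 is optimal.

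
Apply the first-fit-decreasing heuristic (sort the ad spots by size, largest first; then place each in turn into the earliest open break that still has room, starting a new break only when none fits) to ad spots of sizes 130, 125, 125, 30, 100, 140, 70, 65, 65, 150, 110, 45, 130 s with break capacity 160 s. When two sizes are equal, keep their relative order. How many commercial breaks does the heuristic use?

Sorted descending: 150, 140, 130, 130, 125, 125, 110, 100, 70, 65, 65, 45, 30.
  150 → break 1 (new)  [load 150/160]
  140 → break 2 (new)  [load 140/160]
  130 → break 3 (new)  [load 130/160]
  130 → break 4 (new)  [load 130/160]
  125 → break 5 (new)  [load 125/160]
  125 → break 6 (new)  [load 125/160]
  110 → break 7 (new)  [load 110/160]
  100 → break 8 (new)  [load 100/160]
  70 → break 9 (new)  [load 70/160]
  65 → break 9  [load 135/160]
  65 → break 10 (new)  [load 65/160]
  45 → break 7  [load 155/160]
  30 → break 3  [load 160/160]
10 commercial breaks opened.

10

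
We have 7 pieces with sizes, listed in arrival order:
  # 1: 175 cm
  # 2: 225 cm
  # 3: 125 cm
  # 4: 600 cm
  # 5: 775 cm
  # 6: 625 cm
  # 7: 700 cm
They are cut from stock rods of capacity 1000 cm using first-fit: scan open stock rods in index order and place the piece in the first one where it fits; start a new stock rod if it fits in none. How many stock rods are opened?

  175 → stock rod 1 (new)  [load 175/1000]
  225 → stock rod 1  [load 400/1000]
  125 → stock rod 1  [load 525/1000]
  600 → stock rod 2 (new)  [load 600/1000]
  775 → stock rod 3 (new)  [load 775/1000]
  625 → stock rod 4 (new)  [load 625/1000]
  700 → stock rod 5 (new)  [load 700/1000]
5 stock rods opened.

5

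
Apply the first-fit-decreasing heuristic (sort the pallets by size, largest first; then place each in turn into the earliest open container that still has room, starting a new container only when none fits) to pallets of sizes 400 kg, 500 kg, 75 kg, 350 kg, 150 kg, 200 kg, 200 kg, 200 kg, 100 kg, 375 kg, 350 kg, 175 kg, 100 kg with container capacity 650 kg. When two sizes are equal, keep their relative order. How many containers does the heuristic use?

5

Sorted descending: 500, 400, 375, 350, 350, 200, 200, 200, 175, 150, 100, 100, 75.
  500 → container 1 (new)  [load 500/650]
  400 → container 2 (new)  [load 400/650]
  375 → container 3 (new)  [load 375/650]
  350 → container 4 (new)  [load 350/650]
  350 → container 5 (new)  [load 350/650]
  200 → container 2  [load 600/650]
  200 → container 3  [load 575/650]
  200 → container 4  [load 550/650]
  175 → container 5  [load 525/650]
  150 → container 1  [load 650/650]
  100 → container 4  [load 650/650]
  100 → container 5  [load 625/650]
  75 → container 3  [load 650/650]
5 containers opened.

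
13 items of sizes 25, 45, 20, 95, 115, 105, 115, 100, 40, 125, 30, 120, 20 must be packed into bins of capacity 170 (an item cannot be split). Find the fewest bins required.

7

Total = 125 + 120 + 115 + 115 + 105 + 100 + 95 + 45 + 40 + 30 + 25 + 20 + 20 = 955.
Lower bound: ⌈955/170⌉ = 6 bins.
Also, 7 items each exceed 85, and no two of those can share a bin, so at least 7 bins are needed.
A packing using 7 bins:
  bin 1: 125 + 45 = 170
  bin 2: 120 + 40 = 160
  bin 3: 115 + 30 + 25 = 170
  bin 4: 115 + 20 + 20 = 155
  bin 5: 105 = 105
  bin 6: 100 = 100
  bin 7: 95 = 95
This matches the lower bound, so 7 is optimal.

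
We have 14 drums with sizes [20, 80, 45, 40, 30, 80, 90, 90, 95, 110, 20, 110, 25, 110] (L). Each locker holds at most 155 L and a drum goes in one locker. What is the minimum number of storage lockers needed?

Total = 110 + 110 + 110 + 95 + 90 + 90 + 80 + 80 + 45 + 40 + 30 + 25 + 20 + 20 = 945 L.
Lower bound: ⌈945/155⌉ = 7 storage lockers.
Also, 8 drums each exceed 155/2 L, and no two of those can share a locker, so at least 8 storage lockers are needed.
A packing using 8 storage lockers:
  locker 1: 110 + 45 = 155
  locker 2: 110 + 40 = 150
  locker 3: 110 + 30 = 140
  locker 4: 95 + 25 + 20 = 140
  locker 5: 90 + 20 = 110
  locker 6: 90 = 90
  locker 7: 80 = 80
  locker 8: 80 = 80
This matches the lower bound, so 8 is optimal.

8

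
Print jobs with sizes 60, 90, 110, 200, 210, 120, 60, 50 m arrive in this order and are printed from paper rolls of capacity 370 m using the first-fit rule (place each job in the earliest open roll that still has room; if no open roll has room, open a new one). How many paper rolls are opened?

  60 → roll 1 (new)  [load 60/370]
  90 → roll 1  [load 150/370]
  110 → roll 1  [load 260/370]
  200 → roll 2 (new)  [load 200/370]
  210 → roll 3 (new)  [load 210/370]
  120 → roll 2  [load 320/370]
  60 → roll 1  [load 320/370]
  50 → roll 1  [load 370/370]
3 paper rolls opened.

3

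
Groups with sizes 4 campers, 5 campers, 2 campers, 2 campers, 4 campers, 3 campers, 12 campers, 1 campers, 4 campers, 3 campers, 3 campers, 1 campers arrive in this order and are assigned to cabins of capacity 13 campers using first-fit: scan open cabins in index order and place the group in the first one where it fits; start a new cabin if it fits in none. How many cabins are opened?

  4 → cabin 1 (new)  [load 4/13]
  5 → cabin 1  [load 9/13]
  2 → cabin 1  [load 11/13]
  2 → cabin 1  [load 13/13]
  4 → cabin 2 (new)  [load 4/13]
  3 → cabin 2  [load 7/13]
  12 → cabin 3 (new)  [load 12/13]
  1 → cabin 2  [load 8/13]
  4 → cabin 2  [load 12/13]
  3 → cabin 4 (new)  [load 3/13]
  3 → cabin 4  [load 6/13]
  1 → cabin 2  [load 13/13]
4 cabins opened.

4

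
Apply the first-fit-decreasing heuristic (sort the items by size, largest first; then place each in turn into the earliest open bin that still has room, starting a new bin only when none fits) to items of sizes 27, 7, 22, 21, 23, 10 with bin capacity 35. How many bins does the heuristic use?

Sorted descending: 27, 23, 22, 21, 10, 7.
  27 → bin 1 (new)  [load 27/35]
  23 → bin 2 (new)  [load 23/35]
  22 → bin 3 (new)  [load 22/35]
  21 → bin 4 (new)  [load 21/35]
  10 → bin 2  [load 33/35]
  7 → bin 1  [load 34/35]
4 bins opened.

4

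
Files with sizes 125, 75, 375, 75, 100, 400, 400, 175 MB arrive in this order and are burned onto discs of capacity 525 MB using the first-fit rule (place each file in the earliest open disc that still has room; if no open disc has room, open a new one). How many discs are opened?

5

  125 → disc 1 (new)  [load 125/525]
  75 → disc 1  [load 200/525]
  375 → disc 2 (new)  [load 375/525]
  75 → disc 1  [load 275/525]
  100 → disc 1  [load 375/525]
  400 → disc 3 (new)  [load 400/525]
  400 → disc 4 (new)  [load 400/525]
  175 → disc 5 (new)  [load 175/525]
5 discs opened.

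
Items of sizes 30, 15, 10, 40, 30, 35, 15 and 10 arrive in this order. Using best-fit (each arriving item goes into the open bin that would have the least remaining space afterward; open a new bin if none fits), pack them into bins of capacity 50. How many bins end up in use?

  30 → bin 1 (new)  [load 30/50]
  15 → bin 1  [load 45/50]
  10 → bin 2 (new)  [load 10/50]
  40 → bin 2  [load 50/50]
  30 → bin 3 (new)  [load 30/50]
  35 → bin 4 (new)  [load 35/50]
  15 → bin 4  [load 50/50]
  10 → bin 3  [load 40/50]
4 bins opened.

4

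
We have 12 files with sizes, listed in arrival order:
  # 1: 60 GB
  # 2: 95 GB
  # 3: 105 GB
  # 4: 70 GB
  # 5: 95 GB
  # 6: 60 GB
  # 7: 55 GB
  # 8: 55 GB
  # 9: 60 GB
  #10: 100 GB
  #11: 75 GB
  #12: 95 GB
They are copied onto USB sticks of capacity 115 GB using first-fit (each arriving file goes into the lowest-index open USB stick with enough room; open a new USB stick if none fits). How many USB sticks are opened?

  60 → USB stick 1 (new)  [load 60/115]
  95 → USB stick 2 (new)  [load 95/115]
  105 → USB stick 3 (new)  [load 105/115]
  70 → USB stick 4 (new)  [load 70/115]
  95 → USB stick 5 (new)  [load 95/115]
  60 → USB stick 6 (new)  [load 60/115]
  55 → USB stick 1  [load 115/115]
  55 → USB stick 6  [load 115/115]
  60 → USB stick 7 (new)  [load 60/115]
  100 → USB stick 8 (new)  [load 100/115]
  75 → USB stick 9 (new)  [load 75/115]
  95 → USB stick 10 (new)  [load 95/115]
10 USB sticks opened.

10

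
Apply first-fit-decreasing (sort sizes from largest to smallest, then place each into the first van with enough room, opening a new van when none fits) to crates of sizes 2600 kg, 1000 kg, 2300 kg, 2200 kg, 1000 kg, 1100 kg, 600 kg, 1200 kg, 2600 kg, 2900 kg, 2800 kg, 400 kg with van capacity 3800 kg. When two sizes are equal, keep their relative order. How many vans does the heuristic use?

6

Sorted descending: 2900, 2800, 2600, 2600, 2300, 2200, 1200, 1100, 1000, 1000, 600, 400.
  2900 → van 1 (new)  [load 2900/3800]
  2800 → van 2 (new)  [load 2800/3800]
  2600 → van 3 (new)  [load 2600/3800]
  2600 → van 4 (new)  [load 2600/3800]
  2300 → van 5 (new)  [load 2300/3800]
  2200 → van 6 (new)  [load 2200/3800]
  1200 → van 3  [load 3800/3800]
  1100 → van 4  [load 3700/3800]
  1000 → van 2  [load 3800/3800]
  1000 → van 5  [load 3300/3800]
  600 → van 1  [load 3500/3800]
  400 → van 5  [load 3700/3800]
6 vans opened.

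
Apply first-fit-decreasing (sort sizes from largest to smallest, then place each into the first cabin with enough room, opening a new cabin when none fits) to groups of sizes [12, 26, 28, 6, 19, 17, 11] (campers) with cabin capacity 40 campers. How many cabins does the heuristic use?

4

Sorted descending: 28, 26, 19, 17, 12, 11, 6.
  28 → cabin 1 (new)  [load 28/40]
  26 → cabin 2 (new)  [load 26/40]
  19 → cabin 3 (new)  [load 19/40]
  17 → cabin 3  [load 36/40]
  12 → cabin 1  [load 40/40]
  11 → cabin 2  [load 37/40]
  6 → cabin 4 (new)  [load 6/40]
4 cabins opened.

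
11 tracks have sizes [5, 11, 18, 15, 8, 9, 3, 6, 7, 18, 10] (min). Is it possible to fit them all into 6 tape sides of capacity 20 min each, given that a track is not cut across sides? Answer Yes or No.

Yes

A valid assignment using 6 tape sides:
  side 1: 18 = 18
  side 2: 18 = 18
  side 3: 15 + 5 = 20
  side 4: 11 + 9 = 20
  side 5: 10 + 8 = 18
  side 6: 7 + 6 + 3 = 16
Every load is within 20 min, so 6 tape sides suffice.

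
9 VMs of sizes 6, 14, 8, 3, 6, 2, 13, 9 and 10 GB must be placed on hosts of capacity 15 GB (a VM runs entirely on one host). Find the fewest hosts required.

5

Total = 14 + 13 + 10 + 9 + 8 + 6 + 6 + 3 + 2 = 71 GB.
Lower bound: ⌈71/15⌉ = 5 hosts.
A packing using 5 hosts:
  host 1: 14 = 14
  host 2: 13 + 2 = 15
  host 3: 10 + 3 = 13
  host 4: 9 + 6 = 15
  host 5: 8 + 6 = 14
This matches the lower bound, so 5 is optimal.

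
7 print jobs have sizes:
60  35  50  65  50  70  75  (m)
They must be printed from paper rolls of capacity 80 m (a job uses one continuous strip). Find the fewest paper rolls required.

7

Total = 75 + 70 + 65 + 60 + 50 + 50 + 35 = 405 m.
Lower bound: ⌈405/80⌉ = 6 paper rolls.
A packing using 7 paper rolls:
  roll 1: 75 = 75
  roll 2: 70 = 70
  roll 3: 65 = 65
  roll 4: 60 = 60
  roll 5: 50 = 50
  roll 6: 50 = 50
  roll 7: 35 = 35
No arrangement into 6 paper rolls stays within capacity, so 7 is optimal.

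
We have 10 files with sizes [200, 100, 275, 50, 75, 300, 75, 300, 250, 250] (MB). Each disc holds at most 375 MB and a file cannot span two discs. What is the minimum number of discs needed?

Total = 300 + 300 + 275 + 250 + 250 + 200 + 100 + 75 + 75 + 50 = 1875 MB.
Lower bound: ⌈1875/375⌉ = 5 discs.
Also, 6 files each exceed 375/2 MB, and no two of those can share a disc, so at least 6 discs are needed.
A packing using 6 discs:
  disc 1: 300 + 75 = 375
  disc 2: 300 + 75 = 375
  disc 3: 275 + 100 = 375
  disc 4: 250 + 50 = 300
  disc 5: 250 = 250
  disc 6: 200 = 200
This matches the lower bound, so 6 is optimal.

6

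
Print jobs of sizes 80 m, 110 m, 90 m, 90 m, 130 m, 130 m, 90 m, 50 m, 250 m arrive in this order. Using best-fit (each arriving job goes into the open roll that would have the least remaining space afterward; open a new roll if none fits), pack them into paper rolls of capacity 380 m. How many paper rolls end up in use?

  80 → roll 1 (new)  [load 80/380]
  110 → roll 1  [load 190/380]
  90 → roll 1  [load 280/380]
  90 → roll 1  [load 370/380]
  130 → roll 2 (new)  [load 130/380]
  130 → roll 2  [load 260/380]
  90 → roll 2  [load 350/380]
  50 → roll 3 (new)  [load 50/380]
  250 → roll 3  [load 300/380]
3 paper rolls opened.

3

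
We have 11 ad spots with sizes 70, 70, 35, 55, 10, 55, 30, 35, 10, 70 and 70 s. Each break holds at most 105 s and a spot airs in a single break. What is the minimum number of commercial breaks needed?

Total = 70 + 70 + 70 + 70 + 55 + 55 + 35 + 35 + 30 + 10 + 10 = 510 s.
Lower bound: ⌈510/105⌉ = 5 commercial breaks.
Also, 6 ad spots each exceed 105/2 s, and no two of those can share a break, so at least 6 commercial breaks are needed.
A packing using 6 commercial breaks:
  break 1: 70 + 35 = 105
  break 2: 70 + 35 = 105
  break 3: 70 + 30 = 100
  break 4: 70 + 10 + 10 = 90
  break 5: 55 = 55
  break 6: 55 = 55
This matches the lower bound, so 6 is optimal.

6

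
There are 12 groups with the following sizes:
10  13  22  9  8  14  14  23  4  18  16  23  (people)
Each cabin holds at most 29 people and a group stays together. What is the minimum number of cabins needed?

7

Total = 23 + 23 + 22 + 18 + 16 + 14 + 14 + 13 + 10 + 9 + 8 + 4 = 174 people.
Lower bound: ⌈174/29⌉ = 6 cabins.
A packing using 7 cabins:
  cabin 1: 23 + 4 = 27
  cabin 2: 23 = 23
  cabin 3: 22 = 22
  cabin 4: 18 + 10 = 28
  cabin 5: 16 + 13 = 29
  cabin 6: 14 + 14 = 28
  cabin 7: 9 + 8 = 17
No arrangement into 6 cabins stays within capacity, so 7 is optimal.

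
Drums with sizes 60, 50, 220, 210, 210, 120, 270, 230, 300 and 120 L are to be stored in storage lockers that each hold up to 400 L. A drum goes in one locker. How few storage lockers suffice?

Total = 300 + 270 + 230 + 220 + 210 + 210 + 120 + 120 + 60 + 50 = 1790 L.
Lower bound: ⌈1790/400⌉ = 5 storage lockers.
Also, 6 drums each exceed 200 L, and no two of those can share a locker, so at least 6 storage lockers are needed.
A packing using 6 storage lockers:
  locker 1: 300 + 60 = 360
  locker 2: 270 + 120 = 390
  locker 3: 230 + 120 + 50 = 400
  locker 4: 220 = 220
  locker 5: 210 = 210
  locker 6: 210 = 210
This matches the lower bound, so 6 is optimal.

6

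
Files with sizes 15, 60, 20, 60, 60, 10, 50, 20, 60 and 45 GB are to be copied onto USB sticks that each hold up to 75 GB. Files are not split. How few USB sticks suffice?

Total = 60 + 60 + 60 + 60 + 50 + 45 + 20 + 20 + 15 + 10 = 400 GB.
Lower bound: ⌈400/75⌉ = 6 USB sticks.
A packing using 6 USB sticks:
  USB stick 1: 60 + 15 = 75
  USB stick 2: 60 + 10 = 70
  USB stick 3: 60 = 60
  USB stick 4: 60 = 60
  USB stick 5: 50 + 20 = 70
  USB stick 6: 45 + 20 = 65
This matches the lower bound, so 6 is optimal.

6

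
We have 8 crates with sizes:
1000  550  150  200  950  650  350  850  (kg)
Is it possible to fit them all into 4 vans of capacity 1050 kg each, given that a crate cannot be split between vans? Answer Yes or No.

No

Total = 4700 kg; ⌈4700/1050⌉ = 5.
At least 5 vans are required, but only 4 are allowed.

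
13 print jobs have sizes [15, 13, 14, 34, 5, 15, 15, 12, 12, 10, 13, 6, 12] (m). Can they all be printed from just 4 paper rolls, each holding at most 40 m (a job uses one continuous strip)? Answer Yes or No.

Total = 176 m; ⌈176/40⌉ = 5.
At least 5 paper rolls are required, but only 4 are allowed.

No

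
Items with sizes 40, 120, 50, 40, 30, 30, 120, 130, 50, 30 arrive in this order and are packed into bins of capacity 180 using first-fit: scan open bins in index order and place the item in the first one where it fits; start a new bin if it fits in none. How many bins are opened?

4

  40 → bin 1 (new)  [load 40/180]
  120 → bin 1  [load 160/180]
  50 → bin 2 (new)  [load 50/180]
  40 → bin 2  [load 90/180]
  30 → bin 2  [load 120/180]
  30 → bin 2  [load 150/180]
  120 → bin 3 (new)  [load 120/180]
  130 → bin 4 (new)  [load 130/180]
  50 → bin 3  [load 170/180]
  30 → bin 2  [load 180/180]
4 bins opened.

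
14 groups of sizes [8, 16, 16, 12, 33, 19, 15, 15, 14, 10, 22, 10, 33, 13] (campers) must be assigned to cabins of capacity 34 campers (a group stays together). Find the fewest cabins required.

Total = 33 + 33 + 22 + 19 + 16 + 16 + 15 + 15 + 14 + 13 + 12 + 10 + 10 + 8 = 236 campers.
Lower bound: ⌈236/34⌉ = 7 cabins.
A packing using 8 cabins:
  cabin 1: 33 = 33
  cabin 2: 33 = 33
  cabin 3: 22 + 12 = 34
  cabin 4: 19 + 15 = 34
  cabin 5: 16 + 16 = 32
  cabin 6: 15 + 14 = 29
  cabin 7: 13 + 10 + 10 = 33
  cabin 8: 8 = 8
No arrangement into 7 cabins stays within capacity, so 8 is optimal.

8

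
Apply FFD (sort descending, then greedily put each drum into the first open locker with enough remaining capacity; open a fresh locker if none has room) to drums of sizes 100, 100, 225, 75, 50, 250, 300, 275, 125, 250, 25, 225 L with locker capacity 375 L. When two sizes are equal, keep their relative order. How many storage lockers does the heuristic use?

Sorted descending: 300, 275, 250, 250, 225, 225, 125, 100, 100, 75, 50, 25.
  300 → locker 1 (new)  [load 300/375]
  275 → locker 2 (new)  [load 275/375]
  250 → locker 3 (new)  [load 250/375]
  250 → locker 4 (new)  [load 250/375]
  225 → locker 5 (new)  [load 225/375]
  225 → locker 6 (new)  [load 225/375]
  125 → locker 3  [load 375/375]
  100 → locker 2  [load 375/375]
  100 → locker 4  [load 350/375]
  75 → locker 1  [load 375/375]
  50 → locker 5  [load 275/375]
  25 → locker 4  [load 375/375]
6 storage lockers opened.

6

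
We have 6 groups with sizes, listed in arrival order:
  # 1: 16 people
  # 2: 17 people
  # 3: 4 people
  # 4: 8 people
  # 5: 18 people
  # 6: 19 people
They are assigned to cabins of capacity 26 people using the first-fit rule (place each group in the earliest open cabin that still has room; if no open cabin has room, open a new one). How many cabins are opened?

  16 → cabin 1 (new)  [load 16/26]
  17 → cabin 2 (new)  [load 17/26]
  4 → cabin 1  [load 20/26]
  8 → cabin 2  [load 25/26]
  18 → cabin 3 (new)  [load 18/26]
  19 → cabin 4 (new)  [load 19/26]
4 cabins opened.

4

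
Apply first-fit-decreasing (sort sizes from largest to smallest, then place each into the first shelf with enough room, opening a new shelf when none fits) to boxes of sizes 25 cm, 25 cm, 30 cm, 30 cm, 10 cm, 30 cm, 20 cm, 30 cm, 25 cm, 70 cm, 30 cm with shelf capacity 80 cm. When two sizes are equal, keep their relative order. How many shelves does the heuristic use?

5

Sorted descending: 70, 30, 30, 30, 30, 30, 25, 25, 25, 20, 10.
  70 → shelf 1 (new)  [load 70/80]
  30 → shelf 2 (new)  [load 30/80]
  30 → shelf 2  [load 60/80]
  30 → shelf 3 (new)  [load 30/80]
  30 → shelf 3  [load 60/80]
  30 → shelf 4 (new)  [load 30/80]
  25 → shelf 4  [load 55/80]
  25 → shelf 4  [load 80/80]
  25 → shelf 5 (new)  [load 25/80]
  20 → shelf 2  [load 80/80]
  10 → shelf 1  [load 80/80]
5 shelves opened.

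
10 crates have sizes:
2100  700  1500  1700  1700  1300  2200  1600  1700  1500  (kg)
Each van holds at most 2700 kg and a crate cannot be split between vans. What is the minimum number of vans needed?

Total = 2200 + 2100 + 1700 + 1700 + 1700 + 1600 + 1500 + 1500 + 1300 + 700 = 16000 kg.
Lower bound: ⌈16000/2700⌉ = 6 vans.
Also, 8 crates each exceed 1350 kg, and no two of those can share a van, so at least 8 vans are needed.
A packing using 9 vans:
  van 1: 2200 = 2200
  van 2: 2100 = 2100
  van 3: 1700 + 700 = 2400
  van 4: 1700 = 1700
  van 5: 1700 = 1700
  van 6: 1600 = 1600
  van 7: 1500 = 1500
  van 8: 1500 = 1500
  van 9: 1300 = 1300
No arrangement into 8 vans stays within capacity, so 9 is optimal.

9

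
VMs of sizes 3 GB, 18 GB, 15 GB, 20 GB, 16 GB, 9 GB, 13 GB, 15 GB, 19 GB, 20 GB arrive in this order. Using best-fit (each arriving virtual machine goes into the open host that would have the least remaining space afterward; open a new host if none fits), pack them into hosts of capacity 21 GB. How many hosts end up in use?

9

  3 → host 1 (new)  [load 3/21]
  18 → host 1  [load 21/21]
  15 → host 2 (new)  [load 15/21]
  20 → host 3 (new)  [load 20/21]
  16 → host 4 (new)  [load 16/21]
  9 → host 5 (new)  [load 9/21]
  13 → host 6 (new)  [load 13/21]
  15 → host 7 (new)  [load 15/21]
  19 → host 8 (new)  [load 19/21]
  20 → host 9 (new)  [load 20/21]
9 hosts opened.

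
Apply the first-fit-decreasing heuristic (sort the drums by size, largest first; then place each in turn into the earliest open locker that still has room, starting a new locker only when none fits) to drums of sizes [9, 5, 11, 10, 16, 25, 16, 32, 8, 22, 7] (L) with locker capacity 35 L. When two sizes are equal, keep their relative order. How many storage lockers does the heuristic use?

5

Sorted descending: 32, 25, 22, 16, 16, 11, 10, 9, 8, 7, 5.
  32 → locker 1 (new)  [load 32/35]
  25 → locker 2 (new)  [load 25/35]
  22 → locker 3 (new)  [load 22/35]
  16 → locker 4 (new)  [load 16/35]
  16 → locker 4  [load 32/35]
  11 → locker 3  [load 33/35]
  10 → locker 2  [load 35/35]
  9 → locker 5 (new)  [load 9/35]
  8 → locker 5  [load 17/35]
  7 → locker 5  [load 24/35]
  5 → locker 5  [load 29/35]
5 storage lockers opened.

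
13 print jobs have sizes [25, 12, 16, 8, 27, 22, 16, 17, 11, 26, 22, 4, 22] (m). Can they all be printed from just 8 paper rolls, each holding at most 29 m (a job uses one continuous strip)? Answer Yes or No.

Total = 228 m; ⌈228/29⌉ = 8.
9 print jobs each exceed half the capacity and cannot share a roll, forcing at least 9 paper rolls.
At least 9 paper rolls are required, but only 8 are allowed.

No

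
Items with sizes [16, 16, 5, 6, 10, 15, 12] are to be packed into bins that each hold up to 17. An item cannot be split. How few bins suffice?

5

Total = 16 + 16 + 15 + 12 + 10 + 6 + 5 = 80.
Lower bound: ⌈80/17⌉ = 5 bins.
A packing using 5 bins:
  bin 1: 16 = 16
  bin 2: 16 = 16
  bin 3: 15 = 15
  bin 4: 12 + 5 = 17
  bin 5: 10 + 6 = 16
This matches the lower bound, so 5 is optimal.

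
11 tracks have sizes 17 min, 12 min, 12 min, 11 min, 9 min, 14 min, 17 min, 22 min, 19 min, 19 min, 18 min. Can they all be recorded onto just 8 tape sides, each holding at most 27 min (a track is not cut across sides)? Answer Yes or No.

Yes

A valid assignment using 8 tape sides:
  side 1: 22 = 22
  side 2: 19 = 19
  side 3: 19 = 19
  side 4: 18 + 9 = 27
  side 5: 17 = 17
  side 6: 17 = 17
  side 7: 14 + 12 = 26
  side 8: 12 + 11 = 23
Every load is within 27 min, so 8 tape sides suffice.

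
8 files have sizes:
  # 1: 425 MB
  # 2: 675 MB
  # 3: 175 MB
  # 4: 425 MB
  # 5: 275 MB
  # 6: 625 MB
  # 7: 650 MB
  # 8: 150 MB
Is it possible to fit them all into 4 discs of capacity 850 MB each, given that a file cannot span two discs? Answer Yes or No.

Total = 3400 MB; ⌈3400/850⌉ = 4.
The bound of 4 does not rule out 4, but exhaustive search shows no assignment into 4 discs of capacity 850 MB exists — the minimum is 5.

No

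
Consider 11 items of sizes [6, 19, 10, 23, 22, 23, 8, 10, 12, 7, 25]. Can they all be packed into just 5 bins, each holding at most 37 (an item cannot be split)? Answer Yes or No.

A valid assignment using 5 bins:
  bin 1: 25 + 12 = 37
  bin 2: 23 + 10 = 33
  bin 3: 23 + 10 = 33
  bin 4: 22 + 8 + 7 = 37
  bin 5: 19 + 6 = 25
Every load is within 37, so 5 bins suffice.

Yes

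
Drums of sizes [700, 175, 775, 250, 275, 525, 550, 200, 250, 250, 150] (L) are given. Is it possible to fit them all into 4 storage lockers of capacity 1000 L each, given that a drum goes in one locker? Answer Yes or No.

No

Total = 4100 L; ⌈4100/1000⌉ = 5.
At least 5 storage lockers are required, but only 4 are allowed.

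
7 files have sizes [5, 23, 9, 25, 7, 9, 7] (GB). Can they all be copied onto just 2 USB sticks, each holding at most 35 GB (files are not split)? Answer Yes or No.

No

Total = 85 GB; ⌈85/35⌉ = 3.
At least 3 USB sticks are required, but only 2 are allowed.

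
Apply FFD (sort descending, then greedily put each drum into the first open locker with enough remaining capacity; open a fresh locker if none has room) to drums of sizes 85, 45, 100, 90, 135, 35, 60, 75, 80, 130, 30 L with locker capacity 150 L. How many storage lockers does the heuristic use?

7

Sorted descending: 135, 130, 100, 90, 85, 80, 75, 60, 45, 35, 30.
  135 → locker 1 (new)  [load 135/150]
  130 → locker 2 (new)  [load 130/150]
  100 → locker 3 (new)  [load 100/150]
  90 → locker 4 (new)  [load 90/150]
  85 → locker 5 (new)  [load 85/150]
  80 → locker 6 (new)  [load 80/150]
  75 → locker 7 (new)  [load 75/150]
  60 → locker 4  [load 150/150]
  45 → locker 3  [load 145/150]
  35 → locker 5  [load 120/150]
  30 → locker 5  [load 150/150]
7 storage lockers opened.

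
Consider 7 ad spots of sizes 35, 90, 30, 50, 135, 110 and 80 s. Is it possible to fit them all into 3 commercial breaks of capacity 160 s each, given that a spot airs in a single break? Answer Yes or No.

No

Total = 530 s; ⌈530/160⌉ = 4.
At least 4 commercial breaks are required, but only 3 are allowed.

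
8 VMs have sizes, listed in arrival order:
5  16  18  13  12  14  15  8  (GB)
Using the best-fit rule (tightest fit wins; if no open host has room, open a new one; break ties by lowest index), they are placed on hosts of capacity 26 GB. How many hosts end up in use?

  5 → host 1 (new)  [load 5/26]
  16 → host 1  [load 21/26]
  18 → host 2 (new)  [load 18/26]
  13 → host 3 (new)  [load 13/26]
  12 → host 3  [load 25/26]
  14 → host 4 (new)  [load 14/26]
  15 → host 5 (new)  [load 15/26]
  8 → host 2  [load 26/26]
5 hosts opened.

5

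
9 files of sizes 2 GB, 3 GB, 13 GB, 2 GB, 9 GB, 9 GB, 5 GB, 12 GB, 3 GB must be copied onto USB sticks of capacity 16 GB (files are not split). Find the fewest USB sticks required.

Total = 13 + 12 + 9 + 9 + 5 + 3 + 3 + 2 + 2 = 58 GB.
Lower bound: ⌈58/16⌉ = 4 USB sticks.
A packing using 4 USB sticks:
  USB stick 1: 13 + 3 = 16
  USB stick 2: 12 + 3 = 15
  USB stick 3: 9 + 5 + 2 = 16
  USB stick 4: 9 + 2 = 11
This matches the lower bound, so 4 is optimal.

4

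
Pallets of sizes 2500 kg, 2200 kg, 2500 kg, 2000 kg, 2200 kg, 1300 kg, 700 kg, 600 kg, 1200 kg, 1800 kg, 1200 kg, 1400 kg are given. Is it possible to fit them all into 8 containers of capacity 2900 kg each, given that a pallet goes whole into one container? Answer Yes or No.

Yes

A valid assignment using 8 containers:
  container 1: 2500 = 2500
  container 2: 2500 = 2500
  container 3: 2200 + 700 = 2900
  container 4: 2200 + 600 = 2800
  container 5: 2000 = 2000
  container 6: 1800 = 1800
  container 7: 1400 + 1300 = 2700
  container 8: 1200 + 1200 = 2400
Every load is within 2900 kg, so 8 containers suffice.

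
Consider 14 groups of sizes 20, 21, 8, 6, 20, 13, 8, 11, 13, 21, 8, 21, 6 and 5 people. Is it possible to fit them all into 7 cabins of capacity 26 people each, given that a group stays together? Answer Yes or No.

No

Total = 181 people; ⌈181/26⌉ = 7.
The bound of 7 does not rule out 7, but exhaustive search shows no assignment into 7 cabins of capacity 26 people exists — the minimum is 8.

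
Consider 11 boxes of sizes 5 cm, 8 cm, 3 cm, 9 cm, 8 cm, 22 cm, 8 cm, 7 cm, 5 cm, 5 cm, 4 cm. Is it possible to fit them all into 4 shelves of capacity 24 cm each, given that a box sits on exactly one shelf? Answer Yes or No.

A valid assignment using 4 shelves:
  shelf 1: 22 = 22
  shelf 2: 9 + 8 + 7 = 24
  shelf 3: 8 + 8 + 5 + 3 = 24
  shelf 4: 5 + 5 + 4 = 14
Every load is within 24 cm, so 4 shelves suffice.

Yes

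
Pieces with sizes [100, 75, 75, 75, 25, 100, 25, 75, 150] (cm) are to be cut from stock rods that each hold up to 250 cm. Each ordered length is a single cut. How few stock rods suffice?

3

Total = 150 + 100 + 100 + 75 + 75 + 75 + 75 + 25 + 25 = 700 cm.
Lower bound: ⌈700/250⌉ = 3 stock rods.
A packing using 3 stock rods:
  stock rod 1: 150 + 100 = 250
  stock rod 2: 100 + 75 + 75 = 250
  stock rod 3: 75 + 75 + 25 + 25 = 200
This matches the lower bound, so 3 is optimal.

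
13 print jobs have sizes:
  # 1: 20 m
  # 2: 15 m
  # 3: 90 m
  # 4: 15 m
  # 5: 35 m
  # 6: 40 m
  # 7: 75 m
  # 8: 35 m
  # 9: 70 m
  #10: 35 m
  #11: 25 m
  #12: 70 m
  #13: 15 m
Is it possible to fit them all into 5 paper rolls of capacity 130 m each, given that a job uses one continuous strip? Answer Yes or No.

Yes

A valid assignment using 5 paper rolls:
  roll 1: 90 + 40 = 130
  roll 2: 75 + 35 + 20 = 130
  roll 3: 70 + 35 + 25 = 130
  roll 4: 70 + 35 + 15 = 120
  roll 5: 15 + 15 = 30
Every load is within 130 m, so 5 paper rolls suffice.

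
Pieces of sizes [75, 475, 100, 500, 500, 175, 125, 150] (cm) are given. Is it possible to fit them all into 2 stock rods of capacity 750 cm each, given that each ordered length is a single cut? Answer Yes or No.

No

Total = 2100 cm; ⌈2100/750⌉ = 3.
At least 3 stock rods are required, but only 2 are allowed.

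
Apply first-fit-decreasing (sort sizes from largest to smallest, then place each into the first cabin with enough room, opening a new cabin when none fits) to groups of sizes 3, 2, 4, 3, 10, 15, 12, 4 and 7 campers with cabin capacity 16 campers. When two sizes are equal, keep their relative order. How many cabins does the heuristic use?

4

Sorted descending: 15, 12, 10, 7, 4, 4, 3, 3, 2.
  15 → cabin 1 (new)  [load 15/16]
  12 → cabin 2 (new)  [load 12/16]
  10 → cabin 3 (new)  [load 10/16]
  7 → cabin 4 (new)  [load 7/16]
  4 → cabin 2  [load 16/16]
  4 → cabin 3  [load 14/16]
  3 → cabin 4  [load 10/16]
  3 → cabin 4  [load 13/16]
  2 → cabin 3  [load 16/16]
4 cabins opened.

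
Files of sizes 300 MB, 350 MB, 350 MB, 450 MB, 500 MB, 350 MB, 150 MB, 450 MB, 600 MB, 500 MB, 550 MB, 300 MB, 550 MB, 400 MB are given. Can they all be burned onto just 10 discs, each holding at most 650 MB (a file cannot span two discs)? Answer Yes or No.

Total = 5800 MB; ⌈5800/650⌉ = 9.
11 files each exceed half the capacity and cannot share a disc, forcing at least 11 discs.
At least 11 discs are required, but only 10 are allowed.

No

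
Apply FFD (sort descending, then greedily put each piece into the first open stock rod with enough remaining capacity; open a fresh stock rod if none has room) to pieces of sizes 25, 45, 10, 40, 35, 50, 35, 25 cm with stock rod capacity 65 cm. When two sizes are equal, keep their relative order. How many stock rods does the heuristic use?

5

Sorted descending: 50, 45, 40, 35, 35, 25, 25, 10.
  50 → stock rod 1 (new)  [load 50/65]
  45 → stock rod 2 (new)  [load 45/65]
  40 → stock rod 3 (new)  [load 40/65]
  35 → stock rod 4 (new)  [load 35/65]
  35 → stock rod 5 (new)  [load 35/65]
  25 → stock rod 3  [load 65/65]
  25 → stock rod 4  [load 60/65]
  10 → stock rod 1  [load 60/65]
5 stock rods opened.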